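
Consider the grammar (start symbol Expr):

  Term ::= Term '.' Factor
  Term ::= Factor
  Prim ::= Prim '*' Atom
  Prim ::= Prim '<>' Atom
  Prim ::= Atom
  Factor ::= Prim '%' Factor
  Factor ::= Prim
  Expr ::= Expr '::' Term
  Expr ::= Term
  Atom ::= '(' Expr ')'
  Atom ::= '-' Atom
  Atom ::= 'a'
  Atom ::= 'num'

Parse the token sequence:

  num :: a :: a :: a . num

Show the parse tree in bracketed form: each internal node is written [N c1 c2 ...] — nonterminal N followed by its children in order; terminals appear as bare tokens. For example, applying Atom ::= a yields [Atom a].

[Expr [Expr [Expr [Expr [Term [Factor [Prim [Atom num]]]]] :: [Term [Factor [Prim [Atom a]]]]] :: [Term [Factor [Prim [Atom a]]]]] :: [Term [Term [Factor [Prim [Atom a]]]] . [Factor [Prim [Atom num]]]]]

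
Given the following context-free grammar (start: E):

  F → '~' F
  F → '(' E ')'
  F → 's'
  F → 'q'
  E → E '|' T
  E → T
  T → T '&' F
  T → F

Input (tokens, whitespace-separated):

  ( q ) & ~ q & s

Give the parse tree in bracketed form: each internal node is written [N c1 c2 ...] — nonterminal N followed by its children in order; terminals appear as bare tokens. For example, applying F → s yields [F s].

E
T
T & F
T & F & F
F & F & F
( E ) & F & F
( T ) & F & F
( F ) & F & F
( q ) & F & F
( q ) & ~ F & F
( q ) & ~ q & F
( q ) & ~ q & s

[E [T [T [T [F ( [E [T [F q]]] )]] & [F ~ [F q]]] & [F s]]]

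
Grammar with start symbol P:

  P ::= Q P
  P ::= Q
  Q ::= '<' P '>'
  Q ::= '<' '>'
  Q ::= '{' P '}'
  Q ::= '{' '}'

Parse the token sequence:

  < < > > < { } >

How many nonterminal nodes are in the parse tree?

[P [Q < [P [Q < >]] >] [P [Q < [P [Q { }]] >]]]

8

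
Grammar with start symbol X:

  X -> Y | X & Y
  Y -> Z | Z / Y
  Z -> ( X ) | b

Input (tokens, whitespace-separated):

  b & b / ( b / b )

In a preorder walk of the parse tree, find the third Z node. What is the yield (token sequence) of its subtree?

( b / b )

[X [X [Y [Z b]]] & [Y [Z b] / [Y [Z ( [X [Y [Z b] / [Y [Z b]]]] )]]]]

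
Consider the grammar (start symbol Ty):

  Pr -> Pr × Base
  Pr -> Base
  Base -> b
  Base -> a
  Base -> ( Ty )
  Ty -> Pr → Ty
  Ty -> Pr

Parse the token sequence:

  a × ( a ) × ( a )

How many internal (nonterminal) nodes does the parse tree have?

[Ty [Pr [Pr [Pr [Base a]] × [Base ( [Ty [Pr [Base a]]] )]] × [Base ( [Ty [Pr [Base a]]] )]]]

13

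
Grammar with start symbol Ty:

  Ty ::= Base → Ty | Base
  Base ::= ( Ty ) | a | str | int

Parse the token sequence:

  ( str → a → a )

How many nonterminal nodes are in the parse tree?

[Ty [Base ( [Ty [Base str] → [Ty [Base a] → [Ty [Base a]]]] )]]

8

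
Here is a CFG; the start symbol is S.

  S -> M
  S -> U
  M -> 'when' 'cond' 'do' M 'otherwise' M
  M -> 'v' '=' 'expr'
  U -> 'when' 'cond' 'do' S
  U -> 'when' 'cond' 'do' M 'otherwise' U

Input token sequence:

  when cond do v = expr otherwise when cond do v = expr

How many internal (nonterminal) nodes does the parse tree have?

[S [U when cond do [M v = expr] otherwise [U when cond do [S [M v = expr]]]]]

6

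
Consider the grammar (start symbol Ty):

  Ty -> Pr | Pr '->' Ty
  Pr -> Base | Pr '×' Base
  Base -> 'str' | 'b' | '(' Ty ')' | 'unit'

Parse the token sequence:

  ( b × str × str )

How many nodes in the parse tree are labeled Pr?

[Ty [Pr [Base ( [Ty [Pr [Pr [Pr [Base b]] × [Base str]] × [Base str]]] )]]]

4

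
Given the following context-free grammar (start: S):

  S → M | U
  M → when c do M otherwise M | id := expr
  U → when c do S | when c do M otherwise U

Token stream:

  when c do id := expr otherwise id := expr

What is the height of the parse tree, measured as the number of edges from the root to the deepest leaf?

3

[S [M when c do [M id := expr] otherwise [M id := expr]]]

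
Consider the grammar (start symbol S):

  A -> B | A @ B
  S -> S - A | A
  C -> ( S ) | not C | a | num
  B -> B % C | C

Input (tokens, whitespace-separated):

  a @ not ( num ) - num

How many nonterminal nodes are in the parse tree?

16

[S [S [A [A [B [C a]]] @ [B [C not [C ( [S [A [B [C num]]]] )]]]]] - [A [B [C num]]]]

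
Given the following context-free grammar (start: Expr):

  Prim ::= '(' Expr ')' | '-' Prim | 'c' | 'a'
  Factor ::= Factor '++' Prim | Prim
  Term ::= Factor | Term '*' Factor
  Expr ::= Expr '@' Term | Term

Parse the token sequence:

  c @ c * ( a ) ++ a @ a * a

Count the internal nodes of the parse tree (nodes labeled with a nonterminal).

24

[Expr [Expr [Expr [Term [Factor [Prim c]]]] @ [Term [Term [Factor [Prim c]]] * [Factor [Factor [Prim ( [Expr [Term [Factor [Prim a]]]] )]] ++ [Prim a]]]] @ [Term [Term [Factor [Prim a]]] * [Factor [Prim a]]]]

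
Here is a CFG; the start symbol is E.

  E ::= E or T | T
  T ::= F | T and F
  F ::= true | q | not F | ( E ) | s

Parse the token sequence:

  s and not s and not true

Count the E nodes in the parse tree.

[E [T [T [T [F s]] and [F not [F s]]] and [F not [F true]]]]

1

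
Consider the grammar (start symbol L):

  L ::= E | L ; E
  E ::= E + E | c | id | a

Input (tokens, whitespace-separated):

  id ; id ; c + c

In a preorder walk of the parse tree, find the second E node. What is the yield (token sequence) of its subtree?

[L [L [L [E id]] ; [E id]] ; [E [E c] + [E c]]]

id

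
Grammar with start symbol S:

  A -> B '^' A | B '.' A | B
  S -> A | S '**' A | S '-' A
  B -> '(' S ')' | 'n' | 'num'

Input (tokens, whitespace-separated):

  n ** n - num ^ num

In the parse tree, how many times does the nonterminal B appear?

[S [S [S [A [B n]]] ** [A [B n]]] - [A [B num] ^ [A [B num]]]]

4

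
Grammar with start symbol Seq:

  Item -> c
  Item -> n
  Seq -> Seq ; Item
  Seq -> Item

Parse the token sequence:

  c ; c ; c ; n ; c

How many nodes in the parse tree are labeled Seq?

[Seq [Seq [Seq [Seq [Seq [Item c]] ; [Item c]] ; [Item c]] ; [Item n]] ; [Item c]]

5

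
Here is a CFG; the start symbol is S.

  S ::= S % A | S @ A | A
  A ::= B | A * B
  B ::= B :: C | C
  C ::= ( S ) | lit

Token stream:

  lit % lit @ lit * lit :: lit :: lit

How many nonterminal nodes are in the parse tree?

[S [S [S [A [B [C lit]]]] % [A [B [C lit]]]] @ [A [A [B [C lit]]] * [B [B [B [C lit]] :: [C lit]] :: [C lit]]]]

19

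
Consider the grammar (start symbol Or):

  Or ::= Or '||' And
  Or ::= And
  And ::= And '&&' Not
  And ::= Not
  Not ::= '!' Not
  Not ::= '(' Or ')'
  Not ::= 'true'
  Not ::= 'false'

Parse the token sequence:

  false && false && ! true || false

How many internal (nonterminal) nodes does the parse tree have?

[Or [Or [And [And [And [Not false]] && [Not false]] && [Not ! [Not true]]]] || [And [Not false]]]

11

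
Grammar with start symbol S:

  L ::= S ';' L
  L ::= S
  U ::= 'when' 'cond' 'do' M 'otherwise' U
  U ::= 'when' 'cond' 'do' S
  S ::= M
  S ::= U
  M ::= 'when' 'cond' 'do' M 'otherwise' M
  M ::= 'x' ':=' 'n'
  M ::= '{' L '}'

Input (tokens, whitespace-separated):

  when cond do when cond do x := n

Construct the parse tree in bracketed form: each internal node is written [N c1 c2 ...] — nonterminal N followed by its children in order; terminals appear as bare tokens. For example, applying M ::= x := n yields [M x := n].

[S [U when cond do [S [U when cond do [S [M x := n]]]]]]

S
U
when cond do S
when cond do U
when cond do when cond do S
when cond do when cond do M
when cond do when cond do x := n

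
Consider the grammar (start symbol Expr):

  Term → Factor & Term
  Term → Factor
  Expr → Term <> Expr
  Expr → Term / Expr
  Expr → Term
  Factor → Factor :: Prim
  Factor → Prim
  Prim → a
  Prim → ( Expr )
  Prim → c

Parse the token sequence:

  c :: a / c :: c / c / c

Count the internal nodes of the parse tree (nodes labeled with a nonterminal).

[Expr [Term [Factor [Factor [Prim c]] :: [Prim a]]] / [Expr [Term [Factor [Factor [Prim c]] :: [Prim c]]] / [Expr [Term [Factor [Prim c]]] / [Expr [Term [Factor [Prim c]]]]]]]

20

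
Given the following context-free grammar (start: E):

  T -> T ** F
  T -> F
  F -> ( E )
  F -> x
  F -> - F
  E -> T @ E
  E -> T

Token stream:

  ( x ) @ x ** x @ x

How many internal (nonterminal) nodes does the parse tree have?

14

[E [T [F ( [E [T [F x]]] )]] @ [E [T [T [F x]] ** [F x]] @ [E [T [F x]]]]]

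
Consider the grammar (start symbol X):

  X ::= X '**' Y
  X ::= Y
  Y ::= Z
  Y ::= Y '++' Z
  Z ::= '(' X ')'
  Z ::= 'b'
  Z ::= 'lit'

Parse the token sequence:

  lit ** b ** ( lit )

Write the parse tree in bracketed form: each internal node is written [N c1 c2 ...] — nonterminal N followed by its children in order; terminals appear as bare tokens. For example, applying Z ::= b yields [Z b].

[X [X [X [Y [Z lit]]] ** [Y [Z b]]] ** [Y [Z ( [X [Y [Z lit]]] )]]]

X
X ** Y
X ** Y ** Y
Y ** Y ** Y
Z ** Y ** Y
lit ** Y ** Y
lit ** Z ** Y
lit ** b ** Y
lit ** b ** Z
lit ** b ** ( X )
lit ** b ** ( Y )
lit ** b ** ( Z )
lit ** b ** ( lit )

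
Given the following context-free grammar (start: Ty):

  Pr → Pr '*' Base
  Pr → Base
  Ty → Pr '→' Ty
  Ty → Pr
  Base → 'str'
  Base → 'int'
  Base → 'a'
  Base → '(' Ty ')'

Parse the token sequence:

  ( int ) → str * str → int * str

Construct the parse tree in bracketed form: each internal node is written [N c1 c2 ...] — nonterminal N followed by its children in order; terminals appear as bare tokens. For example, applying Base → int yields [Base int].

Ty
Pr → Ty
Base → Ty
( Ty ) → Ty
( Pr ) → Ty
( Base ) → Ty
( int ) → Ty
( int ) → Pr → Ty
( int ) → Pr * Base → Ty
( int ) → Base * Base → Ty
( int ) → str * Base → Ty
( int ) → str * str → Ty
( int ) → str * str → Pr
( int ) → str * str → Pr * Base
( int ) → str * str → Base * Base
( int ) → str * str → int * Base
( int ) → str * str → int * str

[Ty [Pr [Base ( [Ty [Pr [Base int]]] )]] → [Ty [Pr [Pr [Base str]] * [Base str]] → [Ty [Pr [Pr [Base int]] * [Base str]]]]]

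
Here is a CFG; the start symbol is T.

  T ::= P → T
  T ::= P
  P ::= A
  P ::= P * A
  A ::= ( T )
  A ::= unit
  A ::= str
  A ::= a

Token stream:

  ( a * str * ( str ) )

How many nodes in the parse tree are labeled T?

[T [P [A ( [T [P [P [P [A a]] * [A str]] * [A ( [T [P [A str]]] )]]] )]]]

3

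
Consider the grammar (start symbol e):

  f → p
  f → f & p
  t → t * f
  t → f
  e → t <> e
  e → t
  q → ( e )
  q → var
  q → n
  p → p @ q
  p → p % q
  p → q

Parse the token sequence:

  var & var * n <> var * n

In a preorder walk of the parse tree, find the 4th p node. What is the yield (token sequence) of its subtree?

[e [t [t [f [f [p [q var]]] & [p [q var]]]] * [f [p [q n]]]] <> [e [t [t [f [p [q var]]]] * [f [p [q n]]]]]]

var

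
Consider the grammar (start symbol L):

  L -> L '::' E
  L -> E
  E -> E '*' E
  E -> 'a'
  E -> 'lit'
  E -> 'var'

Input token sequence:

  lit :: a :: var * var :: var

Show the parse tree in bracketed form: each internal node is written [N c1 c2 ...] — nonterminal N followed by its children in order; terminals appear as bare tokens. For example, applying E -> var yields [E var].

[L [L [L [L [E lit]] :: [E a]] :: [E [E var] * [E var]]] :: [E var]]

L
L :: E
L :: E :: E
L :: E :: E :: E
E :: E :: E :: E
lit :: E :: E :: E
lit :: a :: E :: E
lit :: a :: E * E :: E
lit :: a :: var * E :: E
lit :: a :: var * var :: E
lit :: a :: var * var :: var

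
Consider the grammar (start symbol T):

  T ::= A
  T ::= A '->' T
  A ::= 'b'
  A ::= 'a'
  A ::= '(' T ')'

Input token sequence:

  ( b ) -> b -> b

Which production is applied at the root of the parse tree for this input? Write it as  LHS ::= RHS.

[T [A ( [T [A b]] )] -> [T [A b] -> [T [A b]]]]

T ::= A '->' T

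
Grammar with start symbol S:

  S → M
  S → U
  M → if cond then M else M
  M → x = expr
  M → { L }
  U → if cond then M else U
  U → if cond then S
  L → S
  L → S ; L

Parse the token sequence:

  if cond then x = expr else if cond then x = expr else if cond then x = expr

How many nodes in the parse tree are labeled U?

3

[S [U if cond then [M x = expr] else [U if cond then [M x = expr] else [U if cond then [S [M x = expr]]]]]]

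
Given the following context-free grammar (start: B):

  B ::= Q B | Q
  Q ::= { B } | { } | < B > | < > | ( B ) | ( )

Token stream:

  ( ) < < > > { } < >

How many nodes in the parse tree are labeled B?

[B [Q ( )] [B [Q < [B [Q < >]] >] [B [Q { }] [B [Q < >]]]]]

5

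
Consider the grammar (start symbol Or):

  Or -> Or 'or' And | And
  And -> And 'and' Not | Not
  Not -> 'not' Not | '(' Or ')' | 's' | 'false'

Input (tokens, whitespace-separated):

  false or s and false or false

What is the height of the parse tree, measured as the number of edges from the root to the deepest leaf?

[Or [Or [Or [And [Not false]]] or [And [And [Not s]] and [Not false]]] or [And [Not false]]]

5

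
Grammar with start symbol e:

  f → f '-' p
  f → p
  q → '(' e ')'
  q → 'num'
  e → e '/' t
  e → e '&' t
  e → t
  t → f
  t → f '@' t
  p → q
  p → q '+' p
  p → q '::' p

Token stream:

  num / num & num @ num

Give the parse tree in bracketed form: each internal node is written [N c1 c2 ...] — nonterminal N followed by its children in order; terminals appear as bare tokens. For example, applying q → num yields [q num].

[e [e [e [t [f [p [q num]]]]] / [t [f [p [q num]]]]] & [t [f [p [q num]]] @ [t [f [p [q num]]]]]]

e
e & t
e / t & t
t / t & t
f / t & t
p / t & t
q / t & t
num / t & t
num / f & t
num / p & t
num / q & t
num / num & t
num / num & f @ t
num / num & p @ t
num / num & q @ t
num / num & num @ t
num / num & num @ f
num / num & num @ p
num / num & num @ q
num / num & num @ num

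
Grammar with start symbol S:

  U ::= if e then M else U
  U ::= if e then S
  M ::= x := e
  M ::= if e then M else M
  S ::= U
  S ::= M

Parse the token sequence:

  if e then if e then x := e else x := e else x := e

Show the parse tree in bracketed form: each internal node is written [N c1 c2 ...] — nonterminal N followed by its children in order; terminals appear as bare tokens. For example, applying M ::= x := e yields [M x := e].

S
M
if e then M else M
if e then if e then M else M else M
if e then if e then x := e else M else M
if e then if e then x := e else x := e else M
if e then if e then x := e else x := e else x := e

[S [M if e then [M if e then [M x := e] else [M x := e]] else [M x := e]]]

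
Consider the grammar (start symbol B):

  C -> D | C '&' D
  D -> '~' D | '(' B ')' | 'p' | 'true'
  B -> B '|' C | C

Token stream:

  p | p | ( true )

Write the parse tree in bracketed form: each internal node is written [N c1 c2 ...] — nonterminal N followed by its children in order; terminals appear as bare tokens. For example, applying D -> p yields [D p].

[B [B [B [C [D p]]] | [C [D p]]] | [C [D ( [B [C [D true]]] )]]]

B
B | C
B | C | C
C | C | C
D | C | C
p | C | C
p | D | C
p | p | C
p | p | D
p | p | ( B )
p | p | ( C )
p | p | ( D )
p | p | ( true )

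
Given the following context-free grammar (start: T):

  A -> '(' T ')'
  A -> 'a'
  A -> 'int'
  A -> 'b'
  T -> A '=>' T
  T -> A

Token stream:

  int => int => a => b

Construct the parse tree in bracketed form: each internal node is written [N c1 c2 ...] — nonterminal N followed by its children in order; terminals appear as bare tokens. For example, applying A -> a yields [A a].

[T [A int] => [T [A int] => [T [A a] => [T [A b]]]]]

T
A => T
int => T
int => A => T
int => int => T
int => int => A => T
int => int => a => T
int => int => a => A
int => int => a => b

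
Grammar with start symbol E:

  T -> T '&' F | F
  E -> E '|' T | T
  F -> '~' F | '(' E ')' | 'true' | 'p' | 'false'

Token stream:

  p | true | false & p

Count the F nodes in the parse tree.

[E [E [E [T [F p]]] | [T [F true]]] | [T [T [F false]] & [F p]]]

4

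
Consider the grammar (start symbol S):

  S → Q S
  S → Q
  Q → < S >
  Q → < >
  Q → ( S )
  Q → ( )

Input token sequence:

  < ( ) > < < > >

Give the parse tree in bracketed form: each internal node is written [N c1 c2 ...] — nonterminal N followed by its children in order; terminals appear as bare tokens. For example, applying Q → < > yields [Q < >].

[S [Q < [S [Q ( )]] >] [S [Q < [S [Q < >]] >]]]

S
Q S
< S > S
< Q > S
< ( ) > S
< ( ) > Q
< ( ) > < S >
< ( ) > < Q >
< ( ) > < < > >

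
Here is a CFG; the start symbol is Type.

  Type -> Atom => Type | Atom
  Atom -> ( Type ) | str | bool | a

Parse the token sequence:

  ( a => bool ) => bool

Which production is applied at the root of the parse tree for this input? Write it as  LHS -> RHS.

Type -> Atom => Type

[Type [Atom ( [Type [Atom a] => [Type [Atom bool]]] )] => [Type [Atom bool]]]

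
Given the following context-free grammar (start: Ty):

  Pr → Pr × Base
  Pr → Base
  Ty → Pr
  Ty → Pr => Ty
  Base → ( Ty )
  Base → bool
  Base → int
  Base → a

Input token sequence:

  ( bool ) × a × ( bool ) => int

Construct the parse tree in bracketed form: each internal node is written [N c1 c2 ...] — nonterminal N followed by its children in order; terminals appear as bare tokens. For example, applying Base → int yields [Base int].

Ty
Pr => Ty
Pr × Base => Ty
Pr × Base × Base => Ty
Base × Base × Base => Ty
( Ty ) × Base × Base => Ty
( Pr ) × Base × Base => Ty
( Base ) × Base × Base => Ty
( bool ) × Base × Base => Ty
( bool ) × a × Base => Ty
( bool ) × a × ( Ty ) => Ty
( bool ) × a × ( Pr ) => Ty
( bool ) × a × ( Base ) => Ty
( bool ) × a × ( bool ) => Ty
( bool ) × a × ( bool ) => Pr
( bool ) × a × ( bool ) => Base
( bool ) × a × ( bool ) => int

[Ty [Pr [Pr [Pr [Base ( [Ty [Pr [Base bool]]] )]] × [Base a]] × [Base ( [Ty [Pr [Base bool]]] )]] => [Ty [Pr [Base int]]]]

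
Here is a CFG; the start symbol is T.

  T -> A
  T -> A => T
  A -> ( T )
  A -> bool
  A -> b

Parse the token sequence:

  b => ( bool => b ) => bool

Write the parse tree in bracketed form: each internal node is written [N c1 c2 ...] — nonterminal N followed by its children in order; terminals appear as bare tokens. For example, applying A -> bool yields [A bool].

T
A => T
b => T
b => A => T
b => ( T ) => T
b => ( A => T ) => T
b => ( bool => T ) => T
b => ( bool => A ) => T
b => ( bool => b ) => T
b => ( bool => b ) => A
b => ( bool => b ) => bool

[T [A b] => [T [A ( [T [A bool] => [T [A b]]] )] => [T [A bool]]]]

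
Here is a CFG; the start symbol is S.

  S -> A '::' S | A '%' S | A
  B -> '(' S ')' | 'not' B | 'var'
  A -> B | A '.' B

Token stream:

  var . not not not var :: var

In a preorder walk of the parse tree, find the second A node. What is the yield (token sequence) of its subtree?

var

[S [A [A [B var]] . [B not [B not [B not [B var]]]]] :: [S [A [B var]]]]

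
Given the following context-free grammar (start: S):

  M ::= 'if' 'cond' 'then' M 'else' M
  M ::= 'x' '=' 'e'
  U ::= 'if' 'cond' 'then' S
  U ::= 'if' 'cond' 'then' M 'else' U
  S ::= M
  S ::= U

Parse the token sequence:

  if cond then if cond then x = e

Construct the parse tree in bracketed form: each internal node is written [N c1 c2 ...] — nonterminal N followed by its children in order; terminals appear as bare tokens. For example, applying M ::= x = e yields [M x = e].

S
U
if cond then S
if cond then U
if cond then if cond then S
if cond then if cond then M
if cond then if cond then x = e

[S [U if cond then [S [U if cond then [S [M x = e]]]]]]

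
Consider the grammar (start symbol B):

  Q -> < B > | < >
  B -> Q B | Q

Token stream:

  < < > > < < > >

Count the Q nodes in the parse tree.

4

[B [Q < [B [Q < >]] >] [B [Q < [B [Q < >]] >]]]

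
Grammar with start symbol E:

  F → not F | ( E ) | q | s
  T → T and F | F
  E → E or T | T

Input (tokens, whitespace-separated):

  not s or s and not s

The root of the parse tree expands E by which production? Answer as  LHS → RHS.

E → E or T

[E [E [T [F not [F s]]]] or [T [T [F s]] and [F not [F s]]]]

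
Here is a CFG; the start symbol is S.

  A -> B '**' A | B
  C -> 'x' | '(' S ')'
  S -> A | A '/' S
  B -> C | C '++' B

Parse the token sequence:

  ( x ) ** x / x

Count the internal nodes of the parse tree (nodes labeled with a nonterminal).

15

[S [A [B [C ( [S [A [B [C x]]]] )]] ** [A [B [C x]]]] / [S [A [B [C x]]]]]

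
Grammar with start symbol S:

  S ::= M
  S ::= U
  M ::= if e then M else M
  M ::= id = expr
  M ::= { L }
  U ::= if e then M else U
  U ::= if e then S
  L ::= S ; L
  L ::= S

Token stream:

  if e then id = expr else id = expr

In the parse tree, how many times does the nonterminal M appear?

3

[S [M if e then [M id = expr] else [M id = expr]]]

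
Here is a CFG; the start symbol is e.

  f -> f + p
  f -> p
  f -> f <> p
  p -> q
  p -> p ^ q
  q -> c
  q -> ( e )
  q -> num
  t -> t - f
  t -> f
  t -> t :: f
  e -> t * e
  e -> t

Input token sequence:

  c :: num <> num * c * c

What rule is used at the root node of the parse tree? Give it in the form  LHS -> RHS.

e -> t * e

[e [t [t [f [p [q c]]]] :: [f [f [p [q num]]] <> [p [q num]]]] * [e [t [f [p [q c]]]] * [e [t [f [p [q c]]]]]]]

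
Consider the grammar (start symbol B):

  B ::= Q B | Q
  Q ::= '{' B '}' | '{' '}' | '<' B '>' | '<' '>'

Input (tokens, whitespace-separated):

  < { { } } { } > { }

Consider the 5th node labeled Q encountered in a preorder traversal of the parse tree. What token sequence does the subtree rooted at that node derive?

{ }

[B [Q < [B [Q { [B [Q { }]] }] [B [Q { }]]] >] [B [Q { }]]]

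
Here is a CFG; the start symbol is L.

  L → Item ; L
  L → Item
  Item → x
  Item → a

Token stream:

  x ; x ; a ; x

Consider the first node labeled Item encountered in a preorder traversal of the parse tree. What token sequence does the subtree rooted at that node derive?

[L [Item x] ; [L [Item x] ; [L [Item a] ; [L [Item x]]]]]

x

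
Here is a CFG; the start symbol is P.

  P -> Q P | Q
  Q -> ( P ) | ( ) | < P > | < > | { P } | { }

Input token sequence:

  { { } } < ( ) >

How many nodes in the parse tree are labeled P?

[P [Q { [P [Q { }]] }] [P [Q < [P [Q ( )]] >]]]

4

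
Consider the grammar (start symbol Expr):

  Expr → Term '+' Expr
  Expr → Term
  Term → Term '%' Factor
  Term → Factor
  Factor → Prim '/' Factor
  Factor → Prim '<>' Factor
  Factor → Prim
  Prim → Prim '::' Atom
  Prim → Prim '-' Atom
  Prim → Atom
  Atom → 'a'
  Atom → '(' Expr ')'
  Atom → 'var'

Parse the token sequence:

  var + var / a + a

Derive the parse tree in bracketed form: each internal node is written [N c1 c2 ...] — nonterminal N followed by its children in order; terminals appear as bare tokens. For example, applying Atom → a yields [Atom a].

Expr
Term + Expr
Factor + Expr
Prim + Expr
Atom + Expr
var + Expr
var + Term + Expr
var + Factor + Expr
var + Prim / Factor + Expr
var + Atom / Factor + Expr
var + var / Factor + Expr
var + var / Prim + Expr
var + var / Atom + Expr
var + var / a + Expr
var + var / a + Term
var + var / a + Factor
var + var / a + Prim
var + var / a + Atom
var + var / a + a

[Expr [Term [Factor [Prim [Atom var]]]] + [Expr [Term [Factor [Prim [Atom var]] / [Factor [Prim [Atom a]]]]] + [Expr [Term [Factor [Prim [Atom a]]]]]]]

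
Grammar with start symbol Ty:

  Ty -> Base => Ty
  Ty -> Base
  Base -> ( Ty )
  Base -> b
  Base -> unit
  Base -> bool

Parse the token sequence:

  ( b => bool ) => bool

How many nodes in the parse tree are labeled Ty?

4

[Ty [Base ( [Ty [Base b] => [Ty [Base bool]]] )] => [Ty [Base bool]]]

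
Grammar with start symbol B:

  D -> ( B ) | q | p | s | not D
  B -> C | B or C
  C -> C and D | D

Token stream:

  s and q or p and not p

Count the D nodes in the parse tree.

5

[B [B [C [C [D s]] and [D q]]] or [C [C [D p]] and [D not [D p]]]]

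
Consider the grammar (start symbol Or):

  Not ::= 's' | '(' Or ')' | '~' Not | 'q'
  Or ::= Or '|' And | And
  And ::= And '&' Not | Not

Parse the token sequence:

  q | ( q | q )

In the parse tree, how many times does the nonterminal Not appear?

4

[Or [Or [And [Not q]]] | [And [Not ( [Or [Or [And [Not q]]] | [And [Not q]]] )]]]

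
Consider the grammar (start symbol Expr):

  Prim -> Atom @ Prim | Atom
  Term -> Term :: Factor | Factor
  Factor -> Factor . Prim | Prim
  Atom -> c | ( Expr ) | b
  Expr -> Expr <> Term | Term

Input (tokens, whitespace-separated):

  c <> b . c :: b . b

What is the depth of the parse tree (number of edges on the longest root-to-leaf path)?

[Expr [Expr [Term [Factor [Prim [Atom c]]]]] <> [Term [Term [Factor [Factor [Prim [Atom b]]] . [Prim [Atom c]]]] :: [Factor [Factor [Prim [Atom b]]] . [Prim [Atom b]]]]]

7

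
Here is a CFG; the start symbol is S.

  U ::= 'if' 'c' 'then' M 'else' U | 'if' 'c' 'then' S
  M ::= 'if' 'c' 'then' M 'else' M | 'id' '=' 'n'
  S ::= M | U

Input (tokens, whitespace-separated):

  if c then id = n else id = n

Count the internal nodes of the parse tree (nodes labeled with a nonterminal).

[S [M if c then [M id = n] else [M id = n]]]

4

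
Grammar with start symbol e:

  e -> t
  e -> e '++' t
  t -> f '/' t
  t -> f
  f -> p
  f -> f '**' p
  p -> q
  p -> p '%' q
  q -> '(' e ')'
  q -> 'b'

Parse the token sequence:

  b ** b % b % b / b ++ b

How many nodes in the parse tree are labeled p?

6

[e [e [t [f [f [p [q b]]] ** [p [p [p [q b]] % [q b]] % [q b]]] / [t [f [p [q b]]]]]] ++ [t [f [p [q b]]]]]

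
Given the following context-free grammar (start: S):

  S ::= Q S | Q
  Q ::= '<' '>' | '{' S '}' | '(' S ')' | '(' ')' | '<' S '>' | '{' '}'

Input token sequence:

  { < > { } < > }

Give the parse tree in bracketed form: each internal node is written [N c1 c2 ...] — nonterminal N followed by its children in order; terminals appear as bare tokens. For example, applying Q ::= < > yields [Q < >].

[S [Q { [S [Q < >] [S [Q { }] [S [Q < >]]]] }]]

S
Q
{ S }
{ Q S }
{ < > S }
{ < > Q S }
{ < > { } S }
{ < > { } Q }
{ < > { } < > }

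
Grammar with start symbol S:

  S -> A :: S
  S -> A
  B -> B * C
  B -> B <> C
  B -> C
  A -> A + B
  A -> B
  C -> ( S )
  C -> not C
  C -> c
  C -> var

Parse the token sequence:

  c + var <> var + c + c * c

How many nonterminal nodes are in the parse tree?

[S [A [A [A [A [B [C c]]] + [B [B [C var]] <> [C var]]] + [B [C c]]] + [B [B [C c]] * [C c]]]]

17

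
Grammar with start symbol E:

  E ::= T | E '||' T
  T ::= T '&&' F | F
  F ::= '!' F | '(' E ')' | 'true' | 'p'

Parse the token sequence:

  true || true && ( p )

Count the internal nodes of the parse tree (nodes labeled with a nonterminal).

11

[E [E [T [F true]]] || [T [T [F true]] && [F ( [E [T [F p]]] )]]]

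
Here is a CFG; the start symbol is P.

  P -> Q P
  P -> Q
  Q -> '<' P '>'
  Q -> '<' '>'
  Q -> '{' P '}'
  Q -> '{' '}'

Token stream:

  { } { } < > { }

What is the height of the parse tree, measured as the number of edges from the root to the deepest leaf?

5

[P [Q { }] [P [Q { }] [P [Q < >] [P [Q { }]]]]]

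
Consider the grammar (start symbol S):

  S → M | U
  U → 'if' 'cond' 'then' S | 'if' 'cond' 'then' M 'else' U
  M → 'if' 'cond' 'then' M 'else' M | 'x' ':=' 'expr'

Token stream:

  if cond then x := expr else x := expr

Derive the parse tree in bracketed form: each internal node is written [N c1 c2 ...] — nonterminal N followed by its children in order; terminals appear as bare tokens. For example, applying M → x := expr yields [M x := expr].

[S [M if cond then [M x := expr] else [M x := expr]]]

S
M
if cond then M else M
if cond then x := expr else M
if cond then x := expr else x := expr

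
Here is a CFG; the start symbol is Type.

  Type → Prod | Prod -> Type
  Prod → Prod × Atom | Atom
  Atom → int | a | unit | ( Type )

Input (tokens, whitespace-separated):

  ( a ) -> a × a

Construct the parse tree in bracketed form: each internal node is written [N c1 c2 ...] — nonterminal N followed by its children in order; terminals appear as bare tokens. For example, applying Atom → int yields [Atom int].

Type
Prod -> Type
Atom -> Type
( Type ) -> Type
( Prod ) -> Type
( Atom ) -> Type
( a ) -> Type
( a ) -> Prod
( a ) -> Prod × Atom
( a ) -> Atom × Atom
( a ) -> a × Atom
( a ) -> a × a

[Type [Prod [Atom ( [Type [Prod [Atom a]]] )]] -> [Type [Prod [Prod [Atom a]] × [Atom a]]]]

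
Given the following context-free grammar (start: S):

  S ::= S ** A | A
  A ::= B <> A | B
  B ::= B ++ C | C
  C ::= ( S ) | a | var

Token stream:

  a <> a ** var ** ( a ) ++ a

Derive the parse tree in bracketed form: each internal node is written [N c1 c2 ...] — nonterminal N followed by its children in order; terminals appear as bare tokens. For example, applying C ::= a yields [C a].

S
S ** A
S ** A ** A
A ** A ** A
B <> A ** A ** A
C <> A ** A ** A
a <> A ** A ** A
a <> B ** A ** A
a <> C ** A ** A
a <> a ** A ** A
a <> a ** B ** A
a <> a ** C ** A
a <> a ** var ** A
a <> a ** var ** B
a <> a ** var ** B ++ C
a <> a ** var ** C ++ C
a <> a ** var ** ( S ) ++ C
a <> a ** var ** ( A ) ++ C
a <> a ** var ** ( B ) ++ C
a <> a ** var ** ( C ) ++ C
a <> a ** var ** ( a ) ++ C
a <> a ** var ** ( a ) ++ a

[S [S [S [A [B [C a]] <> [A [B [C a]]]]] ** [A [B [C var]]]] ** [A [B [B [C ( [S [A [B [C a]]]] )]] ++ [C a]]]]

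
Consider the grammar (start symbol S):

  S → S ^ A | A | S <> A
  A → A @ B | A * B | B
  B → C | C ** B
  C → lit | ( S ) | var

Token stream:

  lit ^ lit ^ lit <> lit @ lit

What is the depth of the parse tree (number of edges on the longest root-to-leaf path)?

7

[S [S [S [S [A [B [C lit]]]] ^ [A [B [C lit]]]] ^ [A [B [C lit]]]] <> [A [A [B [C lit]]] @ [B [C lit]]]]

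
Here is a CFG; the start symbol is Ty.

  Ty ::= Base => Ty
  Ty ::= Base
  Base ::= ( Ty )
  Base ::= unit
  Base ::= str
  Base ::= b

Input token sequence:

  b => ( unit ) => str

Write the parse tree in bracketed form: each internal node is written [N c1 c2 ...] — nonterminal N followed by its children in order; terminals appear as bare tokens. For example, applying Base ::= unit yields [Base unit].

Ty
Base => Ty
b => Ty
b => Base => Ty
b => ( Ty ) => Ty
b => ( Base ) => Ty
b => ( unit ) => Ty
b => ( unit ) => Base
b => ( unit ) => str

[Ty [Base b] => [Ty [Base ( [Ty [Base unit]] )] => [Ty [Base str]]]]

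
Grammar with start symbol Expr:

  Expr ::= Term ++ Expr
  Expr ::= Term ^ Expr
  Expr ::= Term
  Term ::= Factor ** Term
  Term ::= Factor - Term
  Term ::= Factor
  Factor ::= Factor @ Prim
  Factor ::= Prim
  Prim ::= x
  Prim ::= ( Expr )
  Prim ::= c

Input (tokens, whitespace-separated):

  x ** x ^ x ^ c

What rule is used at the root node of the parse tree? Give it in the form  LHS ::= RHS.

[Expr [Term [Factor [Prim x]] ** [Term [Factor [Prim x]]]] ^ [Expr [Term [Factor [Prim x]]] ^ [Expr [Term [Factor [Prim c]]]]]]

Expr ::= Term ^ Expr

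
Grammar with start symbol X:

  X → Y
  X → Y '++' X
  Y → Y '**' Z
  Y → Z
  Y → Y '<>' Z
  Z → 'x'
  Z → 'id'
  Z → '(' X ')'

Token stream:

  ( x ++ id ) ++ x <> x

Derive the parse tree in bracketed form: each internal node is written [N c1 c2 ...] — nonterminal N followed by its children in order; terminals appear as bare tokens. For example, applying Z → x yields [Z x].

[X [Y [Z ( [X [Y [Z x]] ++ [X [Y [Z id]]]] )]] ++ [X [Y [Y [Z x]] <> [Z x]]]]

X
Y ++ X
Z ++ X
( X ) ++ X
( Y ++ X ) ++ X
( Z ++ X ) ++ X
( x ++ X ) ++ X
( x ++ Y ) ++ X
( x ++ Z ) ++ X
( x ++ id ) ++ X
( x ++ id ) ++ Y
( x ++ id ) ++ Y <> Z
( x ++ id ) ++ Z <> Z
( x ++ id ) ++ x <> Z
( x ++ id ) ++ x <> x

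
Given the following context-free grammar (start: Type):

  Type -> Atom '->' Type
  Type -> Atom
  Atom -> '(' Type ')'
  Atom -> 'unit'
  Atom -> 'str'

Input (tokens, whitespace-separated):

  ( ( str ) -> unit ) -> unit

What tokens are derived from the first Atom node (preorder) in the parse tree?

[Type [Atom ( [Type [Atom ( [Type [Atom str]] )] -> [Type [Atom unit]]] )] -> [Type [Atom unit]]]

( ( str ) -> unit )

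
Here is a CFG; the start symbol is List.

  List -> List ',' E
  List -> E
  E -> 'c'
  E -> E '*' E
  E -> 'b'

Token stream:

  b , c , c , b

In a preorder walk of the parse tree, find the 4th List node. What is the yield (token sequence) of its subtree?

[List [List [List [List [E b]] , [E c]] , [E c]] , [E b]]

b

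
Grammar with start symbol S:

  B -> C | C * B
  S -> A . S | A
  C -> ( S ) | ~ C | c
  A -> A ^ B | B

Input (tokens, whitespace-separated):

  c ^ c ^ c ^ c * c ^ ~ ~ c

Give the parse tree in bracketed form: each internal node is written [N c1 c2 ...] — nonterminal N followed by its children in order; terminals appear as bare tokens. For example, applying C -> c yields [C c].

S
A
A ^ B
A ^ B ^ B
A ^ B ^ B ^ B
A ^ B ^ B ^ B ^ B
B ^ B ^ B ^ B ^ B
C ^ B ^ B ^ B ^ B
c ^ B ^ B ^ B ^ B
c ^ C ^ B ^ B ^ B
c ^ c ^ B ^ B ^ B
c ^ c ^ C ^ B ^ B
c ^ c ^ c ^ B ^ B
c ^ c ^ c ^ C * B ^ B
c ^ c ^ c ^ c * B ^ B
c ^ c ^ c ^ c * C ^ B
c ^ c ^ c ^ c * c ^ B
c ^ c ^ c ^ c * c ^ C
c ^ c ^ c ^ c * c ^ ~ C
c ^ c ^ c ^ c * c ^ ~ ~ C
c ^ c ^ c ^ c * c ^ ~ ~ c

[S [A [A [A [A [A [B [C c]]] ^ [B [C c]]] ^ [B [C c]]] ^ [B [C c] * [B [C c]]]] ^ [B [C ~ [C ~ [C c]]]]]]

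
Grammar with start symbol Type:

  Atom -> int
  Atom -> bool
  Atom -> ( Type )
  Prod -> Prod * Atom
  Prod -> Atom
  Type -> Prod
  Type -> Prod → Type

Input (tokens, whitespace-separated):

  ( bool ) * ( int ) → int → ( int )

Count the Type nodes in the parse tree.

[Type [Prod [Prod [Atom ( [Type [Prod [Atom bool]]] )]] * [Atom ( [Type [Prod [Atom int]]] )]] → [Type [Prod [Atom int]] → [Type [Prod [Atom ( [Type [Prod [Atom int]]] )]]]]]

6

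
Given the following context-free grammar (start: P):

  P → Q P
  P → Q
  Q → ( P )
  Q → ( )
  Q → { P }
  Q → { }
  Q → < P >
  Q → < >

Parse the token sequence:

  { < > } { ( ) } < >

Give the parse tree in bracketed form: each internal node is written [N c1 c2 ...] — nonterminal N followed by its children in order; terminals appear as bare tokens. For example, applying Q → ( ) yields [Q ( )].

[P [Q { [P [Q < >]] }] [P [Q { [P [Q ( )]] }] [P [Q < >]]]]

P
Q P
{ P } P
{ Q } P
{ < > } P
{ < > } Q P
{ < > } { P } P
{ < > } { Q } P
{ < > } { ( ) } P
{ < > } { ( ) } Q
{ < > } { ( ) } < >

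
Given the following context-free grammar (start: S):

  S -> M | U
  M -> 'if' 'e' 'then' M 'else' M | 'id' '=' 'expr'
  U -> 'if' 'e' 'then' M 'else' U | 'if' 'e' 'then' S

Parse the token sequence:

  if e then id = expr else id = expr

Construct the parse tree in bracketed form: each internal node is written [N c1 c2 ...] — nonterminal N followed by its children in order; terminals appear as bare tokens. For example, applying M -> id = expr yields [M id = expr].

[S [M if e then [M id = expr] else [M id = expr]]]

S
M
if e then M else M
if e then id = expr else M
if e then id = expr else id = expr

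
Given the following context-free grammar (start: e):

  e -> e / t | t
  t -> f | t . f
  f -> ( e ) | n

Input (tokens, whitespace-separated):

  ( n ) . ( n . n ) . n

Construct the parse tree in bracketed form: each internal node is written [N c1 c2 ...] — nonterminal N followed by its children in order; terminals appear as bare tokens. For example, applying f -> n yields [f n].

e
t
t . f
t . f . f
f . f . f
( e ) . f . f
( t ) . f . f
( f ) . f . f
( n ) . f . f
( n ) . ( e ) . f
( n ) . ( t ) . f
( n ) . ( t . f ) . f
( n ) . ( f . f ) . f
( n ) . ( n . f ) . f
( n ) . ( n . n ) . f
( n ) . ( n . n ) . n

[e [t [t [t [f ( [e [t [f n]]] )]] . [f ( [e [t [t [f n]] . [f n]]] )]] . [f n]]]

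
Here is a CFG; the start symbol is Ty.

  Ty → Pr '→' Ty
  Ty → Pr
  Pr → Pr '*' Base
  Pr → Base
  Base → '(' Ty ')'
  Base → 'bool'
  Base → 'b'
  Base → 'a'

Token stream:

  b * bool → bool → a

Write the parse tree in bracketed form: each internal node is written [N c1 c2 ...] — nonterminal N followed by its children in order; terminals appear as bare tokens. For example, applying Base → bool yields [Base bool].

Ty
Pr → Ty
Pr * Base → Ty
Base * Base → Ty
b * Base → Ty
b * bool → Ty
b * bool → Pr → Ty
b * bool → Base → Ty
b * bool → bool → Ty
b * bool → bool → Pr
b * bool → bool → Base
b * bool → bool → a

[Ty [Pr [Pr [Base b]] * [Base bool]] → [Ty [Pr [Base bool]] → [Ty [Pr [Base a]]]]]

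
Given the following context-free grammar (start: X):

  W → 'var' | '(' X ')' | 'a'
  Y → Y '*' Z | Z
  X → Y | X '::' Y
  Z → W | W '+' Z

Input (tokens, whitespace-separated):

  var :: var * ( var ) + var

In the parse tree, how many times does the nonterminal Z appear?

5

[X [X [Y [Z [W var]]]] :: [Y [Y [Z [W var]]] * [Z [W ( [X [Y [Z [W var]]]] )] + [Z [W var]]]]]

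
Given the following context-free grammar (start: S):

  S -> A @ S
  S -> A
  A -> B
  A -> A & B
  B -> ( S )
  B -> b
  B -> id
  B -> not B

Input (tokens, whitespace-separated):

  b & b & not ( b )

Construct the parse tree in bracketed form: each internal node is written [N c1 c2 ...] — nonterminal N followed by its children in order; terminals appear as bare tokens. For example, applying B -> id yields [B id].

[S [A [A [A [B b]] & [B b]] & [B not [B ( [S [A [B b]]] )]]]]

S
A
A & B
A & B & B
B & B & B
b & B & B
b & b & B
b & b & not B
b & b & not ( S )
b & b & not ( A )
b & b & not ( B )
b & b & not ( b )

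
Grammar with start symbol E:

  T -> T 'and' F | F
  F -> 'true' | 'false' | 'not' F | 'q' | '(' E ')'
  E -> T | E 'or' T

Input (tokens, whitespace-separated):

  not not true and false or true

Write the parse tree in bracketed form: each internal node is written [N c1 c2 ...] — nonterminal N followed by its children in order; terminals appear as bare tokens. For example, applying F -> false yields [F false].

[E [E [T [T [F not [F not [F true]]]] and [F false]]] or [T [F true]]]

E
E or T
T or T
T and F or T
F and F or T
not F and F or T
not not F and F or T
not not true and F or T
not not true and false or T
not not true and false or F
not not true and false or true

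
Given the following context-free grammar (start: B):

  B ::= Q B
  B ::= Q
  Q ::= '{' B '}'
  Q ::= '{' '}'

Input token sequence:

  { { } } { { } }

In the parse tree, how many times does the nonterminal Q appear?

4

[B [Q { [B [Q { }]] }] [B [Q { [B [Q { }]] }]]]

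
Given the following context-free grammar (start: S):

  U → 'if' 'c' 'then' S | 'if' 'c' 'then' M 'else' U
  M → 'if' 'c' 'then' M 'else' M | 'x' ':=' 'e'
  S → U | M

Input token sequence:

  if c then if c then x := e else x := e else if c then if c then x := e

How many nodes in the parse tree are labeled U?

3

[S [U if c then [M if c then [M x := e] else [M x := e]] else [U if c then [S [U if c then [S [M x := e]]]]]]]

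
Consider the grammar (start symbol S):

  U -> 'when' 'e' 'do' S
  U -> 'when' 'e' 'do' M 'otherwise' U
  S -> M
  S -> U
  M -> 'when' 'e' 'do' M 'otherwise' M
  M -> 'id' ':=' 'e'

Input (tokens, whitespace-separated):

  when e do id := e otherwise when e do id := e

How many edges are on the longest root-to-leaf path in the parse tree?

[S [U when e do [M id := e] otherwise [U when e do [S [M id := e]]]]]

5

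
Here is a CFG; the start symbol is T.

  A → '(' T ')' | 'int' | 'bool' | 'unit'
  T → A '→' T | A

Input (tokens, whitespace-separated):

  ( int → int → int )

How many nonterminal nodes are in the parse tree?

8

[T [A ( [T [A int] → [T [A int] → [T [A int]]]] )]]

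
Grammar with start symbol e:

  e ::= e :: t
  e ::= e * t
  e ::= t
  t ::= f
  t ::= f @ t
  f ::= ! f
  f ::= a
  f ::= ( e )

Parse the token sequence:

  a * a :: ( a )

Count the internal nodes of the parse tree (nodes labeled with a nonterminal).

[e [e [e [t [f a]]] * [t [f a]]] :: [t [f ( [e [t [f a]]] )]]]

12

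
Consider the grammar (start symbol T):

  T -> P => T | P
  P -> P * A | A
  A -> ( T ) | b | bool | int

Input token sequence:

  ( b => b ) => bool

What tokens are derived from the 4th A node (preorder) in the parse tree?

bool

[T [P [A ( [T [P [A b]] => [T [P [A b]]]] )]] => [T [P [A bool]]]]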